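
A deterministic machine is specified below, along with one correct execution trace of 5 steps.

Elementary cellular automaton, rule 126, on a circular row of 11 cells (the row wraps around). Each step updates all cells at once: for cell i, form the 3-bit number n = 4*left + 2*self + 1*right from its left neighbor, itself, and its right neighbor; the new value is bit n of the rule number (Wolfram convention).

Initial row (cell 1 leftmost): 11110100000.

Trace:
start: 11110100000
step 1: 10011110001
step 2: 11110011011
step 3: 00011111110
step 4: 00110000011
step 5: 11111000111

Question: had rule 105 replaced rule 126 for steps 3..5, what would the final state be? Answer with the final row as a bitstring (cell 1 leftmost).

(re-executing steps 3..5 under rule 105; state before step 3: 11110011011)
step 3: 00010011110
step 4: 11000010010
step 5: 11011000001

11011000001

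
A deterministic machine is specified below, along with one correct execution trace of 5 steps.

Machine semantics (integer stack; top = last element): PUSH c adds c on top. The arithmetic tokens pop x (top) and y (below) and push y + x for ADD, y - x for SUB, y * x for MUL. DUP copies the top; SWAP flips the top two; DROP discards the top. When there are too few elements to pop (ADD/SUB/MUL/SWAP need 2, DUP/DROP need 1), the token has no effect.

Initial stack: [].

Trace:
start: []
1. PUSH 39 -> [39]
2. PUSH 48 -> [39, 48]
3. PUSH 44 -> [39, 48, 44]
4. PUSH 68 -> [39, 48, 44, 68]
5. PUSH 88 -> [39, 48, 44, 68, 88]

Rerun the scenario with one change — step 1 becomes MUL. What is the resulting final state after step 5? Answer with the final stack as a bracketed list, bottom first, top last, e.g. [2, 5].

[48, 44, 68, 88]

(re-executing from step 1 with the substitution; state before step 1: [])
1. MUL -> []
2. PUSH 48 -> [48]
3. PUSH 44 -> [48, 44]
4. PUSH 68 -> [48, 44, 68]
5. PUSH 88 -> [48, 44, 68, 88]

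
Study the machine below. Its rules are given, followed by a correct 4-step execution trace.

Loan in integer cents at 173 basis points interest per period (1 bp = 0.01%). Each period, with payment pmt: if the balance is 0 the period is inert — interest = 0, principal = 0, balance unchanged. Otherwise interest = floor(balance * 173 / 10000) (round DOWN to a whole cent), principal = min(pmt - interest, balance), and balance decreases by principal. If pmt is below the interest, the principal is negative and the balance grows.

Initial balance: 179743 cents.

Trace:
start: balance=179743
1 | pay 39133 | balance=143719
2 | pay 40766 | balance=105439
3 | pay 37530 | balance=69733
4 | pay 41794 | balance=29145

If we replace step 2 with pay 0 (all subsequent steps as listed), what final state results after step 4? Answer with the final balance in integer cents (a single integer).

71333

(re-executing from step 2 with the substitution; state before step 2: balance=143719)
2 | pay 0 | balance=146205
3 | pay 37530 | balance=111204
4 | pay 41794 | balance=71333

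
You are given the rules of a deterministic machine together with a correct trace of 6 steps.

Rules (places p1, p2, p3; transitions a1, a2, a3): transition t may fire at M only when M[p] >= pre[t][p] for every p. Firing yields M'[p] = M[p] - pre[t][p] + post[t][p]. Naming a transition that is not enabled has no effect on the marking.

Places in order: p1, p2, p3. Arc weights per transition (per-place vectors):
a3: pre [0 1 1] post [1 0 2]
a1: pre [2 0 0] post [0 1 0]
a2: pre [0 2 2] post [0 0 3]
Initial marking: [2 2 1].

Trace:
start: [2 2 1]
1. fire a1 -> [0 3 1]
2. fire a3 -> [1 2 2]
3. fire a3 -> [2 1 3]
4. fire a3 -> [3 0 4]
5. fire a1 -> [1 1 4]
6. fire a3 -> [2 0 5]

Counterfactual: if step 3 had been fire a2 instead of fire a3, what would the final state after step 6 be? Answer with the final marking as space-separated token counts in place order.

1 0 3

(re-executing from step 3 with the substitution; state before step 3: [1 2 2])
3. fire a2 -> [1 0 3]
4. fire a3 -> [1 0 3]
5. fire a1 -> [1 0 3]
6. fire a3 -> [1 0 3]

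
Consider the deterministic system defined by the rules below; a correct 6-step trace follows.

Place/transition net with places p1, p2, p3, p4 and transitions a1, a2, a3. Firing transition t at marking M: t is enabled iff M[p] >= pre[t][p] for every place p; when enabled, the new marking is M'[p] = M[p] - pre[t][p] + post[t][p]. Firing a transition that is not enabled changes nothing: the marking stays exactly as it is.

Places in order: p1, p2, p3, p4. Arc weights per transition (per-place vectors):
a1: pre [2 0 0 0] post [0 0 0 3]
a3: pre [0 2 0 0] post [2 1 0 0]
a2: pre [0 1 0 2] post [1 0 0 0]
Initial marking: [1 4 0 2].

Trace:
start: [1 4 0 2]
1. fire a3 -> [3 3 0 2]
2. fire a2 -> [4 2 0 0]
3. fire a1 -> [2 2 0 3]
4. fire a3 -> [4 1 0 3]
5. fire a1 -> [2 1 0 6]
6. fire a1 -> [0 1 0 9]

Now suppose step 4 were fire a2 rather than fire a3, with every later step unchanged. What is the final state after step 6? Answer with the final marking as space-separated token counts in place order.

(re-executing from step 4 with the substitution; state before step 4: [2 2 0 3])
4. fire a2 -> [3 1 0 1]
5. fire a1 -> [1 1 0 4]
6. fire a1 -> [1 1 0 4]

1 1 0 4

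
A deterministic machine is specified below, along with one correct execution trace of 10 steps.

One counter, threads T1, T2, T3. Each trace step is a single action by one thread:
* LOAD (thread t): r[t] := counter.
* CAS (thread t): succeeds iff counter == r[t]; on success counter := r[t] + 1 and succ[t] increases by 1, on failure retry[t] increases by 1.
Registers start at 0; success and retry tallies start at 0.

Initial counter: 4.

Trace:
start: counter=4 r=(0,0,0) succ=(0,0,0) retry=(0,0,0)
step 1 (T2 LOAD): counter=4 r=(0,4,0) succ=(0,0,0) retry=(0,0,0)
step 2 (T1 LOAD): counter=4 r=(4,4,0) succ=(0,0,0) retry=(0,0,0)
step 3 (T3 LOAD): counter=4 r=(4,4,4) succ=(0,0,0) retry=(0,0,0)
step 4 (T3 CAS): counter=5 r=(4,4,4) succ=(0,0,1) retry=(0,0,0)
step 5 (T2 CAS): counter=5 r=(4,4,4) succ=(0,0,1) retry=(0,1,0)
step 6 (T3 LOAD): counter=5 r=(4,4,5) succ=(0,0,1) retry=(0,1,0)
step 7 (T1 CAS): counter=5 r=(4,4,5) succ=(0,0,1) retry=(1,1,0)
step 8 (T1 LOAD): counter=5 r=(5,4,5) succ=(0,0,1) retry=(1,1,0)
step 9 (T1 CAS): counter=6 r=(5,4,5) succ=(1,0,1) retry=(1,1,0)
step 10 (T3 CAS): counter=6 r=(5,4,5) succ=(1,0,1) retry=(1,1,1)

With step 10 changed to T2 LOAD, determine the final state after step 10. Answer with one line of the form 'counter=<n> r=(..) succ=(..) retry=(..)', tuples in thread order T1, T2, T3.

(re-executing from step 10 with the substitution; state before step 10: counter=6 r=(5,4,5) succ=(1,0,1) retry=(1,1,0))
step 10 (T2 LOAD): counter=6 r=(5,6,5) succ=(1,0,1) retry=(1,1,0)

counter=6 r=(5,6,5) succ=(1,0,1) retry=(1,1,0)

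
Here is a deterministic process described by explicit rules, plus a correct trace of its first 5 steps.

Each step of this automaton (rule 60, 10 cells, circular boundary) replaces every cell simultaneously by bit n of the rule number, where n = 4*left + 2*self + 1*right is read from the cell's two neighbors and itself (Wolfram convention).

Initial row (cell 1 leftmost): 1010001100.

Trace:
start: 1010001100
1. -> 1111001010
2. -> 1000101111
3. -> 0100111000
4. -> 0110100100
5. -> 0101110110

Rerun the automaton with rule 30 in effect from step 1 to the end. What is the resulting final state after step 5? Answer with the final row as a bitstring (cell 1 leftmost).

1110000000

(re-executing steps 1..5 under rule 30; state before step 1: 1010001100)
1. -> 1011011011
2. -> 0010010010
3. -> 0111111111
4. -> 0100000000
5. -> 1110000000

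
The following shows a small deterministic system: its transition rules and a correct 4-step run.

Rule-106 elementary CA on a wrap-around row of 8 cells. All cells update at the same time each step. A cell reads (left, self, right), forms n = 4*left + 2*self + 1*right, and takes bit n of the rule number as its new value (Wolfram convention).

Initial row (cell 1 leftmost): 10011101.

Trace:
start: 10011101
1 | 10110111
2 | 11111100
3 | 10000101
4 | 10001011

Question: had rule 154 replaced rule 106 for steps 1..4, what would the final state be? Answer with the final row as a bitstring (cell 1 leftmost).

11011001

(re-executing steps 1..4 under rule 154; state before step 1: 10011101)
1 | 01111001
2 | 01110110
3 | 11100101
4 | 11011001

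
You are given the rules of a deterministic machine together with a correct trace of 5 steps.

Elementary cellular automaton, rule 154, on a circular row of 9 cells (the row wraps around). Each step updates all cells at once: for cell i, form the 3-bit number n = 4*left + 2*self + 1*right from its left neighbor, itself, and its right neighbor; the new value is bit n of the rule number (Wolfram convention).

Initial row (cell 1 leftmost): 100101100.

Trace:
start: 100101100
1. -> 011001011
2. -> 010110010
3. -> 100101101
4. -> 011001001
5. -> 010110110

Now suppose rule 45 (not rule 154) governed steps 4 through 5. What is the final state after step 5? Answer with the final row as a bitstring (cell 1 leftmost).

010100110

(re-executing steps 4..5 under rule 45; state before step 4: 100101101)
4. -> 000111011
5. -> 010100110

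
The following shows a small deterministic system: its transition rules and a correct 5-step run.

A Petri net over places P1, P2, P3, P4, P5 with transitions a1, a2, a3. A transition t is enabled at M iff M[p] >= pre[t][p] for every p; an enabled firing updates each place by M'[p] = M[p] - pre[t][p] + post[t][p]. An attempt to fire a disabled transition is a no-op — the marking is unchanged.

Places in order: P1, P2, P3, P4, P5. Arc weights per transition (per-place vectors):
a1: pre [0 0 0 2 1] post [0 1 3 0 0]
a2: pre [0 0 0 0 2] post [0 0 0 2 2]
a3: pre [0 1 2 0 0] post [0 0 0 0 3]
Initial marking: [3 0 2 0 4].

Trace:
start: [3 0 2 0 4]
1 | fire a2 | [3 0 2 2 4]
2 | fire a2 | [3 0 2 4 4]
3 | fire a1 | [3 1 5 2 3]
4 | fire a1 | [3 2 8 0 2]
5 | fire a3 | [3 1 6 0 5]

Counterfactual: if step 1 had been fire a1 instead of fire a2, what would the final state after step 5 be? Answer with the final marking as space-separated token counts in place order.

3 0 3 0 6

(re-executing from step 1 with the substitution; state before step 1: [3 0 2 0 4])
1 | fire a1 | [3 0 2 0 4]
2 | fire a2 | [3 0 2 2 4]
3 | fire a1 | [3 1 5 0 3]
4 | fire a1 | [3 1 5 0 3]
5 | fire a3 | [3 0 3 0 6]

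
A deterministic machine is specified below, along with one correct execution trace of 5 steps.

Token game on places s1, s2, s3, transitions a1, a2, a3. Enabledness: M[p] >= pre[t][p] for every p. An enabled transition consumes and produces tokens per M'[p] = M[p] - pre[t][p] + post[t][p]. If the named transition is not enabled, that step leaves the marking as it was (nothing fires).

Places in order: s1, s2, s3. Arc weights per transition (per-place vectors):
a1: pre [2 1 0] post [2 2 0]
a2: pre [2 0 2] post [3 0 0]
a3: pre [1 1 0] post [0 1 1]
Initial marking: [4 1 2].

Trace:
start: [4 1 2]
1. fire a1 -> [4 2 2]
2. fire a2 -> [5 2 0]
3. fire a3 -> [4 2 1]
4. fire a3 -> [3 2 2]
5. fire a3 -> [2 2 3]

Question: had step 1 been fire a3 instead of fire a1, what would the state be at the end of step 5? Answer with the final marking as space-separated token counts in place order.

(re-executing from step 1 with the substitution; state before step 1: [4 1 2])
1. fire a3 -> [3 1 3]
2. fire a2 -> [4 1 1]
3. fire a3 -> [3 1 2]
4. fire a3 -> [2 1 3]
5. fire a3 -> [1 1 4]

1 1 4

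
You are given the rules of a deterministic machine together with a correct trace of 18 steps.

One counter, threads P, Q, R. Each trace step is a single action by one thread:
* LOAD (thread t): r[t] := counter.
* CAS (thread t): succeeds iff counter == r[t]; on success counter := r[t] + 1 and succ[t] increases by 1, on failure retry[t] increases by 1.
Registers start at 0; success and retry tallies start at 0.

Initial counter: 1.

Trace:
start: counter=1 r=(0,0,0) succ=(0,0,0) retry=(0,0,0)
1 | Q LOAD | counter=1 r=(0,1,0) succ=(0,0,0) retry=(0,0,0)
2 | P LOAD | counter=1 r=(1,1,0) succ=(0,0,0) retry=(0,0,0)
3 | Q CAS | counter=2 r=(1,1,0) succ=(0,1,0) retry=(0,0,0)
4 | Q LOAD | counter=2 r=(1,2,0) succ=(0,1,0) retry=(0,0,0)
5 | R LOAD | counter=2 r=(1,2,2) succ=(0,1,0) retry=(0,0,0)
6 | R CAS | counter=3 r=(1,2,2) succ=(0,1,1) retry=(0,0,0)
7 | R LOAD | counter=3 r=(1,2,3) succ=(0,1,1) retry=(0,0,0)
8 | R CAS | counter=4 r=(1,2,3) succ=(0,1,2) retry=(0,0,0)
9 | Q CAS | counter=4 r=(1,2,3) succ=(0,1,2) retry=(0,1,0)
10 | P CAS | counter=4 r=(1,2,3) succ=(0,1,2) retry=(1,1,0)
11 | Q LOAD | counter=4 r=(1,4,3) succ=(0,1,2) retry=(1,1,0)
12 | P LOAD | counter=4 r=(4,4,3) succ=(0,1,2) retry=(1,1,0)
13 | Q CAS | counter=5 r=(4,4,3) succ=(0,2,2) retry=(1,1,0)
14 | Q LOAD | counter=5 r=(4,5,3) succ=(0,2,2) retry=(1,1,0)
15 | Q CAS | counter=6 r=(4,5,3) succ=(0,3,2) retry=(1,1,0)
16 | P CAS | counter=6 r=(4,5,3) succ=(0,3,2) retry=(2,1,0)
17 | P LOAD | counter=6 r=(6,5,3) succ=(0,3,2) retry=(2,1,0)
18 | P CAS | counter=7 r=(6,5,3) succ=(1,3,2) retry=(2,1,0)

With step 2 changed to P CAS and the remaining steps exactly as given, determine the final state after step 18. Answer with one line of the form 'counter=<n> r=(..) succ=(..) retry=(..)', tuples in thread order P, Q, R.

counter=7 r=(6,5,3) succ=(1,3,2) retry=(3,1,0)

(re-executing from step 2 with the substitution; state before step 2: counter=1 r=(0,1,0) succ=(0,0,0) retry=(0,0,0))
2 | P CAS | counter=1 r=(0,1,0) succ=(0,0,0) retry=(1,0,0)
3 | Q CAS | counter=2 r=(0,1,0) succ=(0,1,0) retry=(1,0,0)
4 | Q LOAD | counter=2 r=(0,2,0) succ=(0,1,0) retry=(1,0,0)
5 | R LOAD | counter=2 r=(0,2,2) succ=(0,1,0) retry=(1,0,0)
6 | R CAS | counter=3 r=(0,2,2) succ=(0,1,1) retry=(1,0,0)
7 | R LOAD | counter=3 r=(0,2,3) succ=(0,1,1) retry=(1,0,0)
8 | R CAS | counter=4 r=(0,2,3) succ=(0,1,2) retry=(1,0,0)
9 | Q CAS | counter=4 r=(0,2,3) succ=(0,1,2) retry=(1,1,0)
10 | P CAS | counter=4 r=(0,2,3) succ=(0,1,2) retry=(2,1,0)
11 | Q LOAD | counter=4 r=(0,4,3) succ=(0,1,2) retry=(2,1,0)
12 | P LOAD | counter=4 r=(4,4,3) succ=(0,1,2) retry=(2,1,0)
13 | Q CAS | counter=5 r=(4,4,3) succ=(0,2,2) retry=(2,1,0)
14 | Q LOAD | counter=5 r=(4,5,3) succ=(0,2,2) retry=(2,1,0)
15 | Q CAS | counter=6 r=(4,5,3) succ=(0,3,2) retry=(2,1,0)
16 | P CAS | counter=6 r=(4,5,3) succ=(0,3,2) retry=(3,1,0)
17 | P LOAD | counter=6 r=(6,5,3) succ=(0,3,2) retry=(3,1,0)
18 | P CAS | counter=7 r=(6,5,3) succ=(1,3,2) retry=(3,1,0)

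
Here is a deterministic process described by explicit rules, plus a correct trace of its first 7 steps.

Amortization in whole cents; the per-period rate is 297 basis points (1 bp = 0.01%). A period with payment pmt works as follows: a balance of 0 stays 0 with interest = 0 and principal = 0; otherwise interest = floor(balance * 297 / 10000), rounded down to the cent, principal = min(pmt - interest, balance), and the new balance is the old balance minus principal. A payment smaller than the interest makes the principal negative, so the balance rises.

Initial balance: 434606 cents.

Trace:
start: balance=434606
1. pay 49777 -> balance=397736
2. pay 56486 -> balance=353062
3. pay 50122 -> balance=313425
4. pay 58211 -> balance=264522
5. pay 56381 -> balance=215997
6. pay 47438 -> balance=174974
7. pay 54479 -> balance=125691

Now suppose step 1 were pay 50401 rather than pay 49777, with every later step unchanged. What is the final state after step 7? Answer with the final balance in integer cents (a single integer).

124949

(re-executing from step 1 with the substitution; state before step 1: balance=434606)
1. pay 50401 -> balance=397112
2. pay 56486 -> balance=352420
3. pay 50122 -> balance=312764
4. pay 58211 -> balance=263842
5. pay 56381 -> balance=215297
6. pay 47438 -> balance=174253
7. pay 54479 -> balance=124949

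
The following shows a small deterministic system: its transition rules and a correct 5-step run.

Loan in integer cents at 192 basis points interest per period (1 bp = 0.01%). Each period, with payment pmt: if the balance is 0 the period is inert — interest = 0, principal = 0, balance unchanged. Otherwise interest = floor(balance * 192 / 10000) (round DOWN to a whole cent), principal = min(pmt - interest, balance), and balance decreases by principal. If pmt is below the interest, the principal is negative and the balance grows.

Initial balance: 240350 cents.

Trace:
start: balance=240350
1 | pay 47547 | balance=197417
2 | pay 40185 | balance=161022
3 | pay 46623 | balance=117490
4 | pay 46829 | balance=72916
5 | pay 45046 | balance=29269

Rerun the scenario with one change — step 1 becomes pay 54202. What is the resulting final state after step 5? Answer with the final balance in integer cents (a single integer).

(re-executing from step 1 with the substitution; state before step 1: balance=240350)
1 | pay 54202 | balance=190762
2 | pay 40185 | balance=154239
3 | pay 46623 | balance=110577
4 | pay 46829 | balance=65871
5 | pay 45046 | balance=22089

22089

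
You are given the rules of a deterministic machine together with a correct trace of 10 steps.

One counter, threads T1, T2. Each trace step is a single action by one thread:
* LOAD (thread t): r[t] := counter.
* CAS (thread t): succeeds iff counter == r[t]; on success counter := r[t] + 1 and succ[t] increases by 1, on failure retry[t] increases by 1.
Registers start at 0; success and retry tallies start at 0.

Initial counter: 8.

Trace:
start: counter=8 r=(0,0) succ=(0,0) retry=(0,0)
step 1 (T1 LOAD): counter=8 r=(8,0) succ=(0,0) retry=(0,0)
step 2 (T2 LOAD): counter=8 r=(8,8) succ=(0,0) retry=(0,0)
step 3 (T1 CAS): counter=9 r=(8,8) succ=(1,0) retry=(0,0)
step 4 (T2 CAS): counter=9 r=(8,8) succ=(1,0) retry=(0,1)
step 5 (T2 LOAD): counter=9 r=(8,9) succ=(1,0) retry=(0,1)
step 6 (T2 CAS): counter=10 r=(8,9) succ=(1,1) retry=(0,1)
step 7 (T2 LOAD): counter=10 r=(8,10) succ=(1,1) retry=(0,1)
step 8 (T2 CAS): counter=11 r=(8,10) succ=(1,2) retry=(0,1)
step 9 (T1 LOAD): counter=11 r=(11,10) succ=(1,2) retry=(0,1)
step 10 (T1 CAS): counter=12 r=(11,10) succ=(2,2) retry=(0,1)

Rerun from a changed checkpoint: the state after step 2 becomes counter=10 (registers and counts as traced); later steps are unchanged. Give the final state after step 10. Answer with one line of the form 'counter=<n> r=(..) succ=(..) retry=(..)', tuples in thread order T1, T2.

state after step 2 := counter=10 r=(8,8) succ=(0,0) retry=(0,0)
step 3 (T1 CAS): counter=10 r=(8,8) succ=(0,0) retry=(1,0)
step 4 (T2 CAS): counter=10 r=(8,8) succ=(0,0) retry=(1,1)
step 5 (T2 LOAD): counter=10 r=(8,10) succ=(0,0) retry=(1,1)
step 6 (T2 CAS): counter=11 r=(8,10) succ=(0,1) retry=(1,1)
step 7 (T2 LOAD): counter=11 r=(8,11) succ=(0,1) retry=(1,1)
step 8 (T2 CAS): counter=12 r=(8,11) succ=(0,2) retry=(1,1)
step 9 (T1 LOAD): counter=12 r=(12,11) succ=(0,2) retry=(1,1)
step 10 (T1 CAS): counter=13 r=(12,11) succ=(1,2) retry=(1,1)

counter=13 r=(12,11) succ=(1,2) retry=(1,1)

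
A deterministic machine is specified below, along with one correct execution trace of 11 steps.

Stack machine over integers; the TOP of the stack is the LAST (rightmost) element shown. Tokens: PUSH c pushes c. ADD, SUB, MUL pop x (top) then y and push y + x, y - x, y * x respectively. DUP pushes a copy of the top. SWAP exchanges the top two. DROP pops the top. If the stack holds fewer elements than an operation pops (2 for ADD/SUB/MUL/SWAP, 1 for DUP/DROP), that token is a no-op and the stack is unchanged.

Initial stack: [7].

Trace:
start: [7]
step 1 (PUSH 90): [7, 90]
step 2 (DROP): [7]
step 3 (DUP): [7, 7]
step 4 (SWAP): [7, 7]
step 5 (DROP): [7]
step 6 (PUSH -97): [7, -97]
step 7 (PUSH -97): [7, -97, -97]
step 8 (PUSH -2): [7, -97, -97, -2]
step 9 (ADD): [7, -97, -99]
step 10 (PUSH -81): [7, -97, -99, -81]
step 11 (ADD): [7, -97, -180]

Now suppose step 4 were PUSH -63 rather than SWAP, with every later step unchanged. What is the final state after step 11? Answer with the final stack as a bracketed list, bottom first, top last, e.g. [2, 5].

(re-executing from step 4 with the substitution; state before step 4: [7, 7])
step 4 (PUSH -63): [7, 7, -63]
step 5 (DROP): [7, 7]
step 6 (PUSH -97): [7, 7, -97]
step 7 (PUSH -97): [7, 7, -97, -97]
step 8 (PUSH -2): [7, 7, -97, -97, -2]
step 9 (ADD): [7, 7, -97, -99]
step 10 (PUSH -81): [7, 7, -97, -99, -81]
step 11 (ADD): [7, 7, -97, -180]

[7, 7, -97, -180]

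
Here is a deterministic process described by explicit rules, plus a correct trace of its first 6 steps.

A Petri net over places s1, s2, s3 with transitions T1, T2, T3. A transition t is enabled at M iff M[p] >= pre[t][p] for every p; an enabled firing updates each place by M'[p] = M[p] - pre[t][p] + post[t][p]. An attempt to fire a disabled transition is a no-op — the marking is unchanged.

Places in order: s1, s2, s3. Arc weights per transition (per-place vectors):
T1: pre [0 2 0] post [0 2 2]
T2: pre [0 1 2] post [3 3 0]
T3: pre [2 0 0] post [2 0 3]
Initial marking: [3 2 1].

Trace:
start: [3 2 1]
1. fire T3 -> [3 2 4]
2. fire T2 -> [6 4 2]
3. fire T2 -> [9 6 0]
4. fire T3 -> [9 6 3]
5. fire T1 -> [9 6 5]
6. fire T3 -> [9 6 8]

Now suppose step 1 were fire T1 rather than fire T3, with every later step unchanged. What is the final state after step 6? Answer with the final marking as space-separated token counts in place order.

6 4 9

(re-executing from step 1 with the substitution; state before step 1: [3 2 1])
1. fire T1 -> [3 2 3]
2. fire T2 -> [6 4 1]
3. fire T2 -> [6 4 1]
4. fire T3 -> [6 4 4]
5. fire T1 -> [6 4 6]
6. fire T3 -> [6 4 9]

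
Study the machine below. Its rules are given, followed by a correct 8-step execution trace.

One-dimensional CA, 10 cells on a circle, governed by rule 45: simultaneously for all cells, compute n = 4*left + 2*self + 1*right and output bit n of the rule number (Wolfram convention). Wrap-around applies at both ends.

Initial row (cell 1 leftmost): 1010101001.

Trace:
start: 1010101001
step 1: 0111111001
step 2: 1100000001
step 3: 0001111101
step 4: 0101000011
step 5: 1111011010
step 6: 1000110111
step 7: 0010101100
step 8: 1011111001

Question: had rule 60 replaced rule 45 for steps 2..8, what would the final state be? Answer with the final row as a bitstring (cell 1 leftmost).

(re-executing steps 2..8 under rule 60; state before step 2: 0111111001)
step 2: 1100000101
step 3: 0010000111
step 4: 1011000100
step 5: 1110100110
step 6: 1001110101
step 7: 0101001111
step 8: 1111101000

1111101000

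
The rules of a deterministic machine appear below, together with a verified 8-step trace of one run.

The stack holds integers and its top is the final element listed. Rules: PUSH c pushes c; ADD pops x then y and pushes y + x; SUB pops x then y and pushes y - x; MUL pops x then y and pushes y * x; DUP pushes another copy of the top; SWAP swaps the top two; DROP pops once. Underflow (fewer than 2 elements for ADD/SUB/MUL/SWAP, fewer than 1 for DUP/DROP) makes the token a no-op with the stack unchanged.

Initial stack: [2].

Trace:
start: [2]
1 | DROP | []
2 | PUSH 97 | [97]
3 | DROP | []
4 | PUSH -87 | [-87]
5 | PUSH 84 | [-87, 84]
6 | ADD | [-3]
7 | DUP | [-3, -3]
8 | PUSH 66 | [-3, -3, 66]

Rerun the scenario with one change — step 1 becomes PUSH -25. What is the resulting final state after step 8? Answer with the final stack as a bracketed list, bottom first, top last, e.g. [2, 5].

[2, -25, -3, -3, 66]

(re-executing from step 1 with the substitution; state before step 1: [2])
1 | PUSH -25 | [2, -25]
2 | PUSH 97 | [2, -25, 97]
3 | DROP | [2, -25]
4 | PUSH -87 | [2, -25, -87]
5 | PUSH 84 | [2, -25, -87, 84]
6 | ADD | [2, -25, -3]
7 | DUP | [2, -25, -3, -3]
8 | PUSH 66 | [2, -25, -3, -3, 66]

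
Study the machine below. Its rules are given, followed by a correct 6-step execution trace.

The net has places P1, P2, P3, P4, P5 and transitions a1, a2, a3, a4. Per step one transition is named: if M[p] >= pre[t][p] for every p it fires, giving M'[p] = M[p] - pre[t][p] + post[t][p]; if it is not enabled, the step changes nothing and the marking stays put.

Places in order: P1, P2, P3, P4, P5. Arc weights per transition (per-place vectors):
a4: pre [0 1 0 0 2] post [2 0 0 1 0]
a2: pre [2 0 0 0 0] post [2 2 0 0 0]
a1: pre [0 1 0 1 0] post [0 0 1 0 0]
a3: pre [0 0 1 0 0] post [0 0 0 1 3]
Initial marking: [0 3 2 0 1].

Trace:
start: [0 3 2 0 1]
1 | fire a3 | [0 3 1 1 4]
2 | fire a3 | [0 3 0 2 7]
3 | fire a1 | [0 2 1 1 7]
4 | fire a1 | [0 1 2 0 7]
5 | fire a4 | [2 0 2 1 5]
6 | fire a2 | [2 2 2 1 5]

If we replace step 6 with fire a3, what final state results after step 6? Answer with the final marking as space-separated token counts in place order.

2 0 1 2 8

(re-executing from step 6 with the substitution; state before step 6: [2 0 2 1 5])
6 | fire a3 | [2 0 1 2 8]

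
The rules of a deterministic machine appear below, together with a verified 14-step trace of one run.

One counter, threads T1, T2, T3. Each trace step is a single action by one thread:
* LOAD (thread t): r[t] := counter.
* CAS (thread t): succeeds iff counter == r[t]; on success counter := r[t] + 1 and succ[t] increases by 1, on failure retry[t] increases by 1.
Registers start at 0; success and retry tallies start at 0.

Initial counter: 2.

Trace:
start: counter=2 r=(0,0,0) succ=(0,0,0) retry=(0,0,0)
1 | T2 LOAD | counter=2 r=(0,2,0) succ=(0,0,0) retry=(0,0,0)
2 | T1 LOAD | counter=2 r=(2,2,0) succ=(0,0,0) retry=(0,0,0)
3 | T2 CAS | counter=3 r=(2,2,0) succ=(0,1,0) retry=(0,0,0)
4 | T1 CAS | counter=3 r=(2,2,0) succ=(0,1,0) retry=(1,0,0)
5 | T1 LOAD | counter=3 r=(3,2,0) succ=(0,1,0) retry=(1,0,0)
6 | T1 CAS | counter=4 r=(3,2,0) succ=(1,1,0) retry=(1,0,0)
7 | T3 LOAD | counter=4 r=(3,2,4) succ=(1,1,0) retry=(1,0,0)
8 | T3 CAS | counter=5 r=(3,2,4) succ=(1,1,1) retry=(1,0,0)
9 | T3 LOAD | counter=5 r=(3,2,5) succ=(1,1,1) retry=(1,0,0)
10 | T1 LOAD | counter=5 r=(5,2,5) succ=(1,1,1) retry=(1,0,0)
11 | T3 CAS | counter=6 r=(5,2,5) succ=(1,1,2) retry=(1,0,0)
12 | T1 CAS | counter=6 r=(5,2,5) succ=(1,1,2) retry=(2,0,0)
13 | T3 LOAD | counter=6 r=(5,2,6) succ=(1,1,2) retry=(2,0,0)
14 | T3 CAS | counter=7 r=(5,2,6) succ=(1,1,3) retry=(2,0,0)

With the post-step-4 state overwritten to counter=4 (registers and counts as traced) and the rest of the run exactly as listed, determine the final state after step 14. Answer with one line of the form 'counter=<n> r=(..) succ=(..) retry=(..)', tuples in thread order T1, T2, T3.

state after step 4 := counter=4 r=(2,2,0) succ=(0,1,0) retry=(1,0,0)
5 | T1 LOAD | counter=4 r=(4,2,0) succ=(0,1,0) retry=(1,0,0)
6 | T1 CAS | counter=5 r=(4,2,0) succ=(1,1,0) retry=(1,0,0)
7 | T3 LOAD | counter=5 r=(4,2,5) succ=(1,1,0) retry=(1,0,0)
8 | T3 CAS | counter=6 r=(4,2,5) succ=(1,1,1) retry=(1,0,0)
9 | T3 LOAD | counter=6 r=(4,2,6) succ=(1,1,1) retry=(1,0,0)
10 | T1 LOAD | counter=6 r=(6,2,6) succ=(1,1,1) retry=(1,0,0)
11 | T3 CAS | counter=7 r=(6,2,6) succ=(1,1,2) retry=(1,0,0)
12 | T1 CAS | counter=7 r=(6,2,6) succ=(1,1,2) retry=(2,0,0)
13 | T3 LOAD | counter=7 r=(6,2,7) succ=(1,1,2) retry=(2,0,0)
14 | T3 CAS | counter=8 r=(6,2,7) succ=(1,1,3) retry=(2,0,0)

counter=8 r=(6,2,7) succ=(1,1,3) retry=(2,0,0)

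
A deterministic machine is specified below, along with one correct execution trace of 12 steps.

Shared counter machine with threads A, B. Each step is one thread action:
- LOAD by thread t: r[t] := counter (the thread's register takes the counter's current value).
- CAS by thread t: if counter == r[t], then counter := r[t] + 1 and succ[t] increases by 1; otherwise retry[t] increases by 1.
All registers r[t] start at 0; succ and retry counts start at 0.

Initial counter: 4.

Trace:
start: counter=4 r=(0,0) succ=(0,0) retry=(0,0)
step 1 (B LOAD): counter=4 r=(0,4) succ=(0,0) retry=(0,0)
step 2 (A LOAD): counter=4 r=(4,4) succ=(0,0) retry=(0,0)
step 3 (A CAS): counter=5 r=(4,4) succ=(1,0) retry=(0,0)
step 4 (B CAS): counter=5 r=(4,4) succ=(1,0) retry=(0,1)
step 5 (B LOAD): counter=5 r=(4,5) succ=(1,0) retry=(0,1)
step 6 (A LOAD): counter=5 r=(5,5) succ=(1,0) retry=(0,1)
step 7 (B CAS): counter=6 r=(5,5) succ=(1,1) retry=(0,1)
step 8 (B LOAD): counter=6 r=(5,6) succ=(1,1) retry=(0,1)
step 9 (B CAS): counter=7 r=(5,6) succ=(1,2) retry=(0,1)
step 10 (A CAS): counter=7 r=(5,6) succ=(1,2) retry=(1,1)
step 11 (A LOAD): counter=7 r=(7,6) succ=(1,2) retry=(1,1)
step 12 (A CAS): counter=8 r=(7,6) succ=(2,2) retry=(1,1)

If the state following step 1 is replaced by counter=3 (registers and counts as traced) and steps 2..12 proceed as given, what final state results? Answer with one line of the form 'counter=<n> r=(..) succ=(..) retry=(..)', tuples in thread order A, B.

counter=8 r=(7,6) succ=(2,3) retry=(1,0)

state after step 1 := counter=3 r=(0,4) succ=(0,0) retry=(0,0)
step 2 (A LOAD): counter=3 r=(3,4) succ=(0,0) retry=(0,0)
step 3 (A CAS): counter=4 r=(3,4) succ=(1,0) retry=(0,0)
step 4 (B CAS): counter=5 r=(3,4) succ=(1,1) retry=(0,0)
step 5 (B LOAD): counter=5 r=(3,5) succ=(1,1) retry=(0,0)
step 6 (A LOAD): counter=5 r=(5,5) succ=(1,1) retry=(0,0)
step 7 (B CAS): counter=6 r=(5,5) succ=(1,2) retry=(0,0)
step 8 (B LOAD): counter=6 r=(5,6) succ=(1,2) retry=(0,0)
step 9 (B CAS): counter=7 r=(5,6) succ=(1,3) retry=(0,0)
step 10 (A CAS): counter=7 r=(5,6) succ=(1,3) retry=(1,0)
step 11 (A LOAD): counter=7 r=(7,6) succ=(1,3) retry=(1,0)
step 12 (A CAS): counter=8 r=(7,6) succ=(2,3) retry=(1,0)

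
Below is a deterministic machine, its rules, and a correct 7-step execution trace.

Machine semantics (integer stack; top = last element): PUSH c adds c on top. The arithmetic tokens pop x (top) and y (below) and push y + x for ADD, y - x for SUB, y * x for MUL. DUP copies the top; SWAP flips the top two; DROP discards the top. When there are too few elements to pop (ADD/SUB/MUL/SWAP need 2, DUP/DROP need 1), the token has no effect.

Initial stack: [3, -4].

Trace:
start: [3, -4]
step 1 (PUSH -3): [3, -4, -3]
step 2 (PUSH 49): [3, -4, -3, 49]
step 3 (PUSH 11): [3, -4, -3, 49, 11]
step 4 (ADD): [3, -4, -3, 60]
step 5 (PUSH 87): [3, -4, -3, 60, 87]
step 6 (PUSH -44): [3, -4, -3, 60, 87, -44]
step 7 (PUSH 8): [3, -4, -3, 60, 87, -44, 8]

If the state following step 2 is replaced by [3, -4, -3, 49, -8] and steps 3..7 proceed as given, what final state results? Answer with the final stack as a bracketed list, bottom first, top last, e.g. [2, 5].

state after step 2 := [3, -4, -3, 49, -8]
step 3 (PUSH 11): [3, -4, -3, 49, -8, 11]
step 4 (ADD): [3, -4, -3, 49, 3]
step 5 (PUSH 87): [3, -4, -3, 49, 3, 87]
step 6 (PUSH -44): [3, -4, -3, 49, 3, 87, -44]
step 7 (PUSH 8): [3, -4, -3, 49, 3, 87, -44, 8]

[3, -4, -3, 49, 3, 87, -44, 8]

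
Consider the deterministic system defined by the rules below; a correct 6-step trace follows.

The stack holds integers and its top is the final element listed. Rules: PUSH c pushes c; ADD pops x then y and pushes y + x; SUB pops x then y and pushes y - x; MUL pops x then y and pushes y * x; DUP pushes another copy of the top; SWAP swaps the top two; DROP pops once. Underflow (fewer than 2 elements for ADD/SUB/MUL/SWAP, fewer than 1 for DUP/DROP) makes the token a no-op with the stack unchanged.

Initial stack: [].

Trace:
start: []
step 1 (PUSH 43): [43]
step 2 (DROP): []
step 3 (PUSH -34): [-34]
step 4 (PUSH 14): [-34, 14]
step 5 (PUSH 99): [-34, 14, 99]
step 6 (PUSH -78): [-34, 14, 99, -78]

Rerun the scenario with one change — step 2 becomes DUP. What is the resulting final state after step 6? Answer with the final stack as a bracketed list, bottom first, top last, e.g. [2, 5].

(re-executing from step 2 with the substitution; state before step 2: [43])
step 2 (DUP): [43, 43]
step 3 (PUSH -34): [43, 43, -34]
step 4 (PUSH 14): [43, 43, -34, 14]
step 5 (PUSH 99): [43, 43, -34, 14, 99]
step 6 (PUSH -78): [43, 43, -34, 14, 99, -78]

[43, 43, -34, 14, 99, -78]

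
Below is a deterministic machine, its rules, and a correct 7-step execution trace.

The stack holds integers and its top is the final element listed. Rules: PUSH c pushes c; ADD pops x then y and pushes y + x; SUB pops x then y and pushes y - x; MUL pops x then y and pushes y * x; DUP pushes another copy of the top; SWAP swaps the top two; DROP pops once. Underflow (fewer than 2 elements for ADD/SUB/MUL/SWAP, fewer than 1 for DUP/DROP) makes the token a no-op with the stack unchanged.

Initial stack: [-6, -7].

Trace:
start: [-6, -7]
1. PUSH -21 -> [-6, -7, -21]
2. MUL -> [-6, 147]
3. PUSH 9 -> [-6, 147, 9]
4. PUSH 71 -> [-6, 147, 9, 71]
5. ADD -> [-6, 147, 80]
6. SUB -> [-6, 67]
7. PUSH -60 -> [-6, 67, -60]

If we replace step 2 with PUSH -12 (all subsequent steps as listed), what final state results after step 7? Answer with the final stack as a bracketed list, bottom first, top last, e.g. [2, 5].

(re-executing from step 2 with the substitution; state before step 2: [-6, -7, -21])
2. PUSH -12 -> [-6, -7, -21, -12]
3. PUSH 9 -> [-6, -7, -21, -12, 9]
4. PUSH 71 -> [-6, -7, -21, -12, 9, 71]
5. ADD -> [-6, -7, -21, -12, 80]
6. SUB -> [-6, -7, -21, -92]
7. PUSH -60 -> [-6, -7, -21, -92, -60]

[-6, -7, -21, -92, -60]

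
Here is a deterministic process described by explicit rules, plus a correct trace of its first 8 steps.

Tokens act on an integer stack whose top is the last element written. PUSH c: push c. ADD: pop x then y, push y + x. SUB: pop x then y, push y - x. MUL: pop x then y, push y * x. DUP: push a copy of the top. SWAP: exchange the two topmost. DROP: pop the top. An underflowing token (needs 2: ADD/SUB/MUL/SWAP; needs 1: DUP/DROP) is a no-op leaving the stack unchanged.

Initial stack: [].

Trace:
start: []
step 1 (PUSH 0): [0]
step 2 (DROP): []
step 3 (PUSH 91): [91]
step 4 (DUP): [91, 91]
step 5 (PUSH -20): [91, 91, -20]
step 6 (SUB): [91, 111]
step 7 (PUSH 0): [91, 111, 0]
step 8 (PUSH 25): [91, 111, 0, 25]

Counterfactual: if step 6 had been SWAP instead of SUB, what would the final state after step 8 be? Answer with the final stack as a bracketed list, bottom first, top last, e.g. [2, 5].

[91, -20, 91, 0, 25]

(re-executing from step 6 with the substitution; state before step 6: [91, 91, -20])
step 6 (SWAP): [91, -20, 91]
step 7 (PUSH 0): [91, -20, 91, 0]
step 8 (PUSH 25): [91, -20, 91, 0, 25]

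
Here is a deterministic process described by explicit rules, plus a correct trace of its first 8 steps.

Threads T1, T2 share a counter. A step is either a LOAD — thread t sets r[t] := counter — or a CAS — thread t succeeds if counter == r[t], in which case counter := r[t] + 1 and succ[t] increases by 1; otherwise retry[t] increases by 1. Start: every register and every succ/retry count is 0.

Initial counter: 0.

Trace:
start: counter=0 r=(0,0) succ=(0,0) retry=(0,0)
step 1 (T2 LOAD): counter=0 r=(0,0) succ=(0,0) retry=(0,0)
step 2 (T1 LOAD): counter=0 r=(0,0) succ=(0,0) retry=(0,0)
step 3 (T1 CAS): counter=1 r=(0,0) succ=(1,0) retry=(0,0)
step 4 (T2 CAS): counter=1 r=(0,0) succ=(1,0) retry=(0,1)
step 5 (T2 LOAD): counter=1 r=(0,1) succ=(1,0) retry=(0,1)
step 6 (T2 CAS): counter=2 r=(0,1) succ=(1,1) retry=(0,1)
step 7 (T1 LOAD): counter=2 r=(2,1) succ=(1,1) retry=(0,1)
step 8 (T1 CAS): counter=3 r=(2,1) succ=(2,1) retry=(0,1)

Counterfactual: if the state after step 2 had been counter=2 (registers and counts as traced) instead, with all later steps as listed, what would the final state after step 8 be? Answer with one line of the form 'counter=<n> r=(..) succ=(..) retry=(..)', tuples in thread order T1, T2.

counter=4 r=(3,2) succ=(1,1) retry=(1,1)

state after step 2 := counter=2 r=(0,0) succ=(0,0) retry=(0,0)
step 3 (T1 CAS): counter=2 r=(0,0) succ=(0,0) retry=(1,0)
step 4 (T2 CAS): counter=2 r=(0,0) succ=(0,0) retry=(1,1)
step 5 (T2 LOAD): counter=2 r=(0,2) succ=(0,0) retry=(1,1)
step 6 (T2 CAS): counter=3 r=(0,2) succ=(0,1) retry=(1,1)
step 7 (T1 LOAD): counter=3 r=(3,2) succ=(0,1) retry=(1,1)
step 8 (T1 CAS): counter=4 r=(3,2) succ=(1,1) retry=(1,1)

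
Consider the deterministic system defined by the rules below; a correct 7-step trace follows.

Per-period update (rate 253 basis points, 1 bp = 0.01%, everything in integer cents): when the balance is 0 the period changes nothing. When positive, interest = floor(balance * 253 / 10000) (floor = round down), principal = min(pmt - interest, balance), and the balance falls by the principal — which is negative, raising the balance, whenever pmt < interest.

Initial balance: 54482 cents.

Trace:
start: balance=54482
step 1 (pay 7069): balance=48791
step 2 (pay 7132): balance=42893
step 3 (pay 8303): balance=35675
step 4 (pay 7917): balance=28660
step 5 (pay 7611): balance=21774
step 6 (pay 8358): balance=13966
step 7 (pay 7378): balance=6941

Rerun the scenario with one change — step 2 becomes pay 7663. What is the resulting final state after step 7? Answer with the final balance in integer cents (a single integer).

6338

(re-executing from step 2 with the substitution; state before step 2: balance=48791)
step 2 (pay 7663): balance=42362
step 3 (pay 8303): balance=35130
step 4 (pay 7917): balance=28101
step 5 (pay 7611): balance=21200
step 6 (pay 8358): balance=13378
step 7 (pay 7378): balance=6338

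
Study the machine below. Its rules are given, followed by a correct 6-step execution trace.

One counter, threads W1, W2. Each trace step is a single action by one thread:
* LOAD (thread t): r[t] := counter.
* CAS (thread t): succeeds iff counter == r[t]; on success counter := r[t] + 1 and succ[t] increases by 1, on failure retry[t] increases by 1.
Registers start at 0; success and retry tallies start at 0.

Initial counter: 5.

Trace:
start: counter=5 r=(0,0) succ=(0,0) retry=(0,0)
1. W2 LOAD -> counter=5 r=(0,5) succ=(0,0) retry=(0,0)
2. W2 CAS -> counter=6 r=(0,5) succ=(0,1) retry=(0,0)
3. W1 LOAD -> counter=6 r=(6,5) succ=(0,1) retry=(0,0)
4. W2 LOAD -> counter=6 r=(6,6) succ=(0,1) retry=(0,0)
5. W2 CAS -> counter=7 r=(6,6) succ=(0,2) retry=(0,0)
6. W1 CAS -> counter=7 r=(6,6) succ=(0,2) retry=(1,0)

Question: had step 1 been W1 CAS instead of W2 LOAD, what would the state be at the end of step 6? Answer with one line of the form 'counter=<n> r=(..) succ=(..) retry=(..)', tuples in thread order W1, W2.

counter=6 r=(5,5) succ=(0,1) retry=(2,1)

(re-executing from step 1 with the substitution; state before step 1: counter=5 r=(0,0) succ=(0,0) retry=(0,0))
1. W1 CAS -> counter=5 r=(0,0) succ=(0,0) retry=(1,0)
2. W2 CAS -> counter=5 r=(0,0) succ=(0,0) retry=(1,1)
3. W1 LOAD -> counter=5 r=(5,0) succ=(0,0) retry=(1,1)
4. W2 LOAD -> counter=5 r=(5,5) succ=(0,0) retry=(1,1)
5. W2 CAS -> counter=6 r=(5,5) succ=(0,1) retry=(1,1)
6. W1 CAS -> counter=6 r=(5,5) succ=(0,1) retry=(2,1)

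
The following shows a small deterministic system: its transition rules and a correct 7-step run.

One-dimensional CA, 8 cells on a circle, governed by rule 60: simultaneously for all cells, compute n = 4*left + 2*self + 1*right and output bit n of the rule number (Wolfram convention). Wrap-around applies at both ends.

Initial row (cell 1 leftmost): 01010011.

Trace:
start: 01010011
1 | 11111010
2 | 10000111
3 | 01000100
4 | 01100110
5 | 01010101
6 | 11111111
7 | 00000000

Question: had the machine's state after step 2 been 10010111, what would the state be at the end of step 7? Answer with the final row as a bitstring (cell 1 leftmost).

10011001

state after step 2 := 10010111
3 | 01011100
4 | 01110010
5 | 01001011
6 | 11101110
7 | 10011001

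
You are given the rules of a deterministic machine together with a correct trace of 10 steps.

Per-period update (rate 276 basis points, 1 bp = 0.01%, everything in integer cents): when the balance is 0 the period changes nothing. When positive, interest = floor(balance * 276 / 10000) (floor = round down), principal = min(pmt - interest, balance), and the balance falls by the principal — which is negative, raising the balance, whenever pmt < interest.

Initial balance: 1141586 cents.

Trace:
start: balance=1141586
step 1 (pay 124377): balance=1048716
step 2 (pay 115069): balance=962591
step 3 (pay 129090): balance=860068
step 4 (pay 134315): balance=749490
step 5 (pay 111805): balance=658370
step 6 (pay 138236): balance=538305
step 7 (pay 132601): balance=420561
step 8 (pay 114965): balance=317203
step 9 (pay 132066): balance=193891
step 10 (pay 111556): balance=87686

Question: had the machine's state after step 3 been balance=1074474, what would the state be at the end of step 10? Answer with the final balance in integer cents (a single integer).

347107

state after step 3 := balance=1074474
step 4 (pay 134315): balance=969814
step 5 (pay 111805): balance=884775
step 6 (pay 138236): balance=770958
step 7 (pay 132601): balance=659635
step 8 (pay 114965): balance=562875
step 9 (pay 132066): balance=446344
step 10 (pay 111556): balance=347107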